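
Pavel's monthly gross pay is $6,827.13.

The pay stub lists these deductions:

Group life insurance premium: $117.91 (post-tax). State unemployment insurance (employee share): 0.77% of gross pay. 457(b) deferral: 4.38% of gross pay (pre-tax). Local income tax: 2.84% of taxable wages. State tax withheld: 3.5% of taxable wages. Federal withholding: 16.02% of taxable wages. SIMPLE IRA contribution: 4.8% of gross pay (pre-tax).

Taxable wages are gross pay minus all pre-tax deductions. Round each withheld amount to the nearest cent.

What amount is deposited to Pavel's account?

$4,643.52

457(b) deferral: $6,827.13 × 0.0438 = $299.03
SIMPLE IRA contribution: $6,827.13 × 0.048 = $327.70
Pre-tax total = $299.03 + $327.70 = $626.73
Taxable wages = $6,827.13 − $626.73 = $6,200.40
State tax withheld: $6,200.40 × 0.035 = $217.01
Local income tax: $6,200.40 × 0.0284 = $176.09
Federal withholding: $6,200.40 × 0.1602 = $993.30
State unemployment insurance (employee share): $6,827.13 × 0.0077 = $52.57
Group life insurance premium: $117.91
Total deductions = $299.03 + $327.70 + $217.01 + $176.09 + $993.30 + $52.57 + $117.91 = $2,183.61
Net pay = $6,827.13 − $2,183.61 = $4,643.52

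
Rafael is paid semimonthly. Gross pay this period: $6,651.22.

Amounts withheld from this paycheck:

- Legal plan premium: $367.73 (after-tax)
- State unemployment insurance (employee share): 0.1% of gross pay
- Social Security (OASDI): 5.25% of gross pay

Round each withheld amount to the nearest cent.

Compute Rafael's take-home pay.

$5,927.65

State unemployment insurance (employee share): $6,651.22 × 0.001 = $6.65
Social Security (OASDI): $6,651.22 × 0.0525 = $349.19
Legal plan premium: $367.73
Total deductions = $6.65 + $349.19 + $367.73 = $723.57
Net pay = $6,651.22 − $723.57 = $5,927.65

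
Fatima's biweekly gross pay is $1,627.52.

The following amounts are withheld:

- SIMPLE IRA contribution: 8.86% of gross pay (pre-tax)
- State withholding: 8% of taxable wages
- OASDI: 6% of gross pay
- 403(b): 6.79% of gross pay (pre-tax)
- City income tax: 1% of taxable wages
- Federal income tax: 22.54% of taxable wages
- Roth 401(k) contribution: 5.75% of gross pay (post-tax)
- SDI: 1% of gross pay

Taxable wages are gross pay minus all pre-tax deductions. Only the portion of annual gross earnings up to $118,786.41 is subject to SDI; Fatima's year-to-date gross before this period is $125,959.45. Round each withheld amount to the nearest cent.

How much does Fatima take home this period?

SIMPLE IRA contribution: $1,627.52 × 0.0886 = $144.20
403(b): $1,627.52 × 0.0679 = $110.51
Pre-tax total = $144.20 + $110.51 = $254.71
Taxable wages = $1,627.52 − $254.71 = $1,372.81
State withholding: $1,372.81 × 0.08 = $109.82
Federal income tax: $1,372.81 × 0.2254 = $309.43
City income tax: $1,372.81 × 0.01 = $13.73
SDI: annual cap $118,786.41 already reached (YTD $125,959.45), so $0.00
OASDI: $1,627.52 × 0.06 = $97.65
Roth 401(k) contribution: $1,627.52 × 0.0575 = $93.58
Total deductions = $144.20 + $110.51 + $109.82 + $309.43 + $13.73 + $0.00 + $97.65 + $93.58 = $878.92
Net pay = $1,627.52 − $878.92 = $748.60

$748.60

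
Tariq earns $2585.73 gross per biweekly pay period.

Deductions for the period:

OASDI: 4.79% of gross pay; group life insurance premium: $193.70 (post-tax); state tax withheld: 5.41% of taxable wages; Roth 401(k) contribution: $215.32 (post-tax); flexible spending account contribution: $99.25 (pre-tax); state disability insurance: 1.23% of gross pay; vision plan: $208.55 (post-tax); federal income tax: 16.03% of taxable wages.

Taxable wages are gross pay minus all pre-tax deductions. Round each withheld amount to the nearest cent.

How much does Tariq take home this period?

Flexible spending account contribution: $99.25
Taxable wages = $2585.73 − $99.25 = $2486.48
State tax withheld: $2486.48 × 0.0541 = $134.52
Federal income tax: $2486.48 × 0.1603 = $398.58
OASDI: $2585.73 × 0.0479 = $123.86
State disability insurance: $2585.73 × 0.0123 = $31.80
Vision plan: $208.55
Group life insurance premium: $193.70
Roth 401(k) contribution: $215.32
Total deductions = $99.25 + $134.52 + $398.58 + $123.86 + $31.80 + $208.55 + $193.70 + $215.32 = $1405.58
Net pay = $2585.73 − $1405.58 = $1180.15

$1180.15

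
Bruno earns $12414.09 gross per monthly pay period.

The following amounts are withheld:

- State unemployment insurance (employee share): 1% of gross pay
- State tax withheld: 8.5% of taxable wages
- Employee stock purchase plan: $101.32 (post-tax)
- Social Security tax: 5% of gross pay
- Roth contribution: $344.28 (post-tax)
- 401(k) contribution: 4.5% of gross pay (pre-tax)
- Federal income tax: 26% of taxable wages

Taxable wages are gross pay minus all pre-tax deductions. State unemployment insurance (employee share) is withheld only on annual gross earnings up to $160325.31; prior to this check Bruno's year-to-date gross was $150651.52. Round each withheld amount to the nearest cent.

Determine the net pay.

401(k) contribution: $12414.09 × 0.045 = $558.63
Taxable wages = $12414.09 − $558.63 = $11855.46
Federal income tax: $11855.46 × 0.26 = $3082.42
State tax withheld: $11855.46 × 0.085 = $1007.71
Social Security tax: $12414.09 × 0.05 = $620.70
State unemployment insurance (employee share): only $160325.31 − $150651.52 = $9673.79 of this check is subject → $9673.79 × 0.01 = $96.74
Roth contribution: $344.28
Employee stock purchase plan: $101.32
Total deductions = $558.63 + $3082.42 + $1007.71 + $620.70 + $96.74 + $344.28 + $101.32 = $5811.80
Net pay = $12414.09 − $5811.80 = $6602.29

$6602.29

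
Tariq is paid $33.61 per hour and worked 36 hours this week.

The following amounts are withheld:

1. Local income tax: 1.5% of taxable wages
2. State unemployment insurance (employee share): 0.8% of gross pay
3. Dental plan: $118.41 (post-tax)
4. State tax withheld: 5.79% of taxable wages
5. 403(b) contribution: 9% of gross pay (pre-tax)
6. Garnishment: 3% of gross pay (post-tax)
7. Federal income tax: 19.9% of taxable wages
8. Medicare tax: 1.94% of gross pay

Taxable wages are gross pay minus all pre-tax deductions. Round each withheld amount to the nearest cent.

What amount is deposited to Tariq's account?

Gross pay: 36 × $33.61 = $1,209.96
403(b) contribution: $1,209.96 × 0.09 = $108.90
Taxable wages = $1,209.96 − $108.90 = $1,101.06
Federal income tax: $1,101.06 × 0.199 = $219.11
State tax withheld: $1,101.06 × 0.0579 = $63.75
Local income tax: $1,101.06 × 0.015 = $16.52
Medicare tax: $1,209.96 × 0.0194 = $23.47
State unemployment insurance (employee share): $1,209.96 × 0.008 = $9.68
Dental plan: $118.41
Garnishment: $1,209.96 × 0.03 = $36.30
Total deductions = $108.90 + $219.11 + $63.75 + $16.52 + $23.47 + $9.68 + $118.41 + $36.30 = $596.14
Net pay = $1,209.96 − $596.14 = $613.82

$613.82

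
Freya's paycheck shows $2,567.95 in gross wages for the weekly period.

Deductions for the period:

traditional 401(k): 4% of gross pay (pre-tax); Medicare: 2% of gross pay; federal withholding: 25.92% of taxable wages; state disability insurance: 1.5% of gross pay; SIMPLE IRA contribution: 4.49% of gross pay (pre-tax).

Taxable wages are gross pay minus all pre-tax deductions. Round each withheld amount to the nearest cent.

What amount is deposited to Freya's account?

Traditional 401(k): $2,567.95 × 0.04 = $102.72
SIMPLE IRA contribution: $2,567.95 × 0.0449 = $115.30
Pre-tax total = $102.72 + $115.30 = $218.02
Taxable wages = $2,567.95 − $218.02 = $2,349.93
Federal withholding: $2,349.93 × 0.2592 = $609.10
Medicare: $2,567.95 × 0.02 = $51.36
State disability insurance: $2,567.95 × 0.015 = $38.52
Total deductions = $102.72 + $115.30 + $609.10 + $51.36 + $38.52 = $917.00
Net pay = $2,567.95 − $917.00 = $1,650.95

$1,650.95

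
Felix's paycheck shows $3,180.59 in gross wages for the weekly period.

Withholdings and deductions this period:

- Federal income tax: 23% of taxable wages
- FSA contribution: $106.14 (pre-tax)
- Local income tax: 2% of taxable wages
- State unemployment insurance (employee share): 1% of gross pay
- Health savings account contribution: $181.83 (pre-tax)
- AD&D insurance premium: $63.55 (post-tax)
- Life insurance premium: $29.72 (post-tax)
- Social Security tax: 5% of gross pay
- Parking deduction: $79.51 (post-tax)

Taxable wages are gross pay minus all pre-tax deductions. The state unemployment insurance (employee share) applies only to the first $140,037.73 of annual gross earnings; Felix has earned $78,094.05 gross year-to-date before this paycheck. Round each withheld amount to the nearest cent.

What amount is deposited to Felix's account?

FSA contribution: $106.14
Health savings account contribution: $181.83
Pre-tax total = $106.14 + $181.83 = $287.97
Taxable wages = $3,180.59 − $287.97 = $2,892.62
Federal income tax: $2,892.62 × 0.23 = $665.30
Local income tax: $2,892.62 × 0.02 = $57.85
Social Security tax: $3,180.59 × 0.05 = $159.03
State unemployment insurance (employee share): cap not yet reached, full $3,180.59 is subject → $3,180.59 × 0.01 = $31.81
AD&D insurance premium: $63.55
Life insurance premium: $29.72
Parking deduction: $79.51
Total deductions = $106.14 + $181.83 + $665.30 + $57.85 + $159.03 + $31.81 + $63.55 + $29.72 + $79.51 = $1,374.74
Net pay = $3,180.59 − $1,374.74 = $1,805.85

$1,805.85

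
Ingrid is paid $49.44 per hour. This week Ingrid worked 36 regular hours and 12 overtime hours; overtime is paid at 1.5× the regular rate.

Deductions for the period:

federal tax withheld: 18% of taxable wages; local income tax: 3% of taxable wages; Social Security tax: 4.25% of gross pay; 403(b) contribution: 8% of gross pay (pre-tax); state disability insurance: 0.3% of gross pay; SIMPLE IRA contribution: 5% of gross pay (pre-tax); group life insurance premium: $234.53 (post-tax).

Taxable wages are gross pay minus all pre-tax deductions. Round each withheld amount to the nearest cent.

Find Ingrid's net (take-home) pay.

Regular pay: 36 × $49.44 = $1779.84
Overtime pay: 12 × $49.44 × 1.5 = $889.92
Gross pay = $1779.84 + $889.92 = $2669.76
403(b) contribution: $2669.76 × 0.08 = $213.58
SIMPLE IRA contribution: $2669.76 × 0.05 = $133.49
Pre-tax total = $213.58 + $133.49 = $347.07
Taxable wages = $2669.76 − $347.07 = $2322.69
Local income tax: $2322.69 × 0.03 = $69.68
Federal tax withheld: $2322.69 × 0.18 = $418.08
State disability insurance: $2669.76 × 0.003 = $8.01
Social Security tax: $2669.76 × 0.0425 = $113.46
Group life insurance premium: $234.53
Total deductions = $213.58 + $133.49 + $69.68 + $418.08 + $8.01 + $113.46 + $234.53 = $1190.83
Net pay = $2669.76 − $1190.83 = $1478.93

$1478.93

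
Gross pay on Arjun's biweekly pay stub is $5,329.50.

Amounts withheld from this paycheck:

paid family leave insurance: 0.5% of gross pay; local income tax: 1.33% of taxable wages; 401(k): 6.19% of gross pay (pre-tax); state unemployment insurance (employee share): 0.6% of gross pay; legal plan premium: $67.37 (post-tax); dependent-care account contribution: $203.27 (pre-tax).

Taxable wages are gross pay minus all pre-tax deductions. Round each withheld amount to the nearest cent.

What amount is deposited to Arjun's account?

Dependent-care account contribution: $203.27
401(k): $5,329.50 × 0.0619 = $329.90
Pre-tax total = $203.27 + $329.90 = $533.17
Taxable wages = $5,329.50 − $533.17 = $4,796.33
Local income tax: $4,796.33 × 0.0133 = $63.79
Paid family leave insurance: $5,329.50 × 0.005 = $26.65
State unemployment insurance (employee share): $5,329.50 × 0.006 = $31.98
Legal plan premium: $67.37
Total deductions = $203.27 + $329.90 + $63.79 + $26.65 + $31.98 + $67.37 = $722.96
Net pay = $5,329.50 − $722.96 = $4,606.54

$4,606.54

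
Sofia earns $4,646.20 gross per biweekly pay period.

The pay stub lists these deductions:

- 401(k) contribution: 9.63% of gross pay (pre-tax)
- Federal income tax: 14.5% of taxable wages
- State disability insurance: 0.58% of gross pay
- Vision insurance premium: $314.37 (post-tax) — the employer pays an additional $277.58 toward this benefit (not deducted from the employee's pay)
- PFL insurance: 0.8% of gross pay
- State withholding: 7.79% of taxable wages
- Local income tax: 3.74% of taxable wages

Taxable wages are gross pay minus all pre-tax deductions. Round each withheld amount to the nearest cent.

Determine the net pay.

401(k) contribution: $4,646.20 × 0.0963 = $447.43
Taxable wages = $4,646.20 − $447.43 = $4,198.77
Local income tax: $4,198.77 × 0.0374 = $157.03
Federal income tax: $4,198.77 × 0.145 = $608.82
State withholding: $4,198.77 × 0.0779 = $327.08
State disability insurance: $4,646.20 × 0.0058 = $26.95
PFL insurance: $4,646.20 × 0.008 = $37.17
Vision insurance premium: $314.37
(Employer's $277.58 toward vision insurance premium is not withheld from the employee.)
Total deductions = $447.43 + $157.03 + $608.82 + $327.08 + $26.95 + $37.17 + $314.37 = $1,918.85
Net pay = $4,646.20 − $1,918.85 = $2,727.35

$2,727.35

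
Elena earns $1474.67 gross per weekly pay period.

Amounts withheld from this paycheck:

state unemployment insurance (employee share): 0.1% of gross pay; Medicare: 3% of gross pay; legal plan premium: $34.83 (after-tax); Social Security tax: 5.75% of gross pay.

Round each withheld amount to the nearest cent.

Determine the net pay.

State unemployment insurance (employee share): $1474.67 × 0.001 = $1.47
Social Security tax: $1474.67 × 0.0575 = $84.79
Medicare: $1474.67 × 0.03 = $44.24
Legal plan premium: $34.83
Total deductions = $1.47 + $84.79 + $44.24 + $34.83 = $165.33
Net pay = $1474.67 − $165.33 = $1309.34

$1309.34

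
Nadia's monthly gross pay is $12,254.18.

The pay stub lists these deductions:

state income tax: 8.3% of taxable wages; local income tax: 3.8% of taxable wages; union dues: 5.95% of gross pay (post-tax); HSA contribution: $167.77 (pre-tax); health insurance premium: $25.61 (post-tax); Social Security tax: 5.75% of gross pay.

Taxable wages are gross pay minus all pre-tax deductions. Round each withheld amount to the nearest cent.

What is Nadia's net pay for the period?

$9,164.61

HSA contribution: $167.77
Taxable wages = $12,254.18 − $167.77 = $12,086.41
State income tax: $12,086.41 × 0.083 = $1,003.17
Local income tax: $12,086.41 × 0.038 = $459.28
Social Security tax: $12,254.18 × 0.0575 = $704.62
Health insurance premium: $25.61
Union dues: $12,254.18 × 0.0595 = $729.12
Total deductions = $167.77 + $1,003.17 + $459.28 + $704.62 + $25.61 + $729.12 = $3,089.57
Net pay = $12,254.18 − $3,089.57 = $9,164.61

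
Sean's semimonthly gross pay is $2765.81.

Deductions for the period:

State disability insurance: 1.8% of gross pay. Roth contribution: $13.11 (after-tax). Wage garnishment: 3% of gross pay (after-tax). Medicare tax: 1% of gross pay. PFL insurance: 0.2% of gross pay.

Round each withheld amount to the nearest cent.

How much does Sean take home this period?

$2586.76

Medicare tax: $2765.81 × 0.01 = $27.66
PFL insurance: $2765.81 × 0.002 = $5.53
State disability insurance: $2765.81 × 0.018 = $49.78
Wage garnishment: $2765.81 × 0.03 = $82.97
Roth contribution: $13.11
Total deductions = $27.66 + $5.53 + $49.78 + $82.97 + $13.11 = $179.05
Net pay = $2765.81 − $179.05 = $2586.76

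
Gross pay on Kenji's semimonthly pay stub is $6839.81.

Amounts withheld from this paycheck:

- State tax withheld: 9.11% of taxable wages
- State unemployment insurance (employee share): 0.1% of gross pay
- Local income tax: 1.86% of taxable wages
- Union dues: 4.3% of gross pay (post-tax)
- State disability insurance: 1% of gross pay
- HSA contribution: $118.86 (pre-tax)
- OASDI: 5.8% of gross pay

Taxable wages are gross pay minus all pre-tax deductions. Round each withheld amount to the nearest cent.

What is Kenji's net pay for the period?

$5217.60

HSA contribution: $118.86
Taxable wages = $6839.81 − $118.86 = $6720.95
Local income tax: $6720.95 × 0.0186 = $125.01
State tax withheld: $6720.95 × 0.0911 = $612.28
OASDI: $6839.81 × 0.058 = $396.71
State disability insurance: $6839.81 × 0.01 = $68.40
State unemployment insurance (employee share): $6839.81 × 0.001 = $6.84
Union dues: $6839.81 × 0.043 = $294.11
Total deductions = $118.86 + $125.01 + $612.28 + $396.71 + $68.40 + $6.84 + $294.11 = $1622.21
Net pay = $6839.81 − $1622.21 = $5217.60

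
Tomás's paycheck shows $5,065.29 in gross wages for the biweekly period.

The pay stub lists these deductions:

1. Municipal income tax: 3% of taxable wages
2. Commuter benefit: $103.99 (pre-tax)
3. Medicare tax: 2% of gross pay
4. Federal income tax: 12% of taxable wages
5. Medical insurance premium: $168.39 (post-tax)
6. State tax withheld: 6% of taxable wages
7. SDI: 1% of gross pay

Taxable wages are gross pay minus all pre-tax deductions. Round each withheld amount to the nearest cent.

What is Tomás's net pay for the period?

$3,599.07

Commuter benefit: $103.99
Taxable wages = $5,065.29 − $103.99 = $4,961.30
Federal income tax: $4,961.30 × 0.12 = $595.36
Municipal income tax: $4,961.30 × 0.03 = $148.84
State tax withheld: $4,961.30 × 0.06 = $297.68
Medicare tax: $5,065.29 × 0.02 = $101.31
SDI: $5,065.29 × 0.01 = $50.65
Medical insurance premium: $168.39
Total deductions = $103.99 + $595.36 + $148.84 + $297.68 + $101.31 + $50.65 + $168.39 = $1,466.22
Net pay = $5,065.29 − $1,466.22 = $3,599.07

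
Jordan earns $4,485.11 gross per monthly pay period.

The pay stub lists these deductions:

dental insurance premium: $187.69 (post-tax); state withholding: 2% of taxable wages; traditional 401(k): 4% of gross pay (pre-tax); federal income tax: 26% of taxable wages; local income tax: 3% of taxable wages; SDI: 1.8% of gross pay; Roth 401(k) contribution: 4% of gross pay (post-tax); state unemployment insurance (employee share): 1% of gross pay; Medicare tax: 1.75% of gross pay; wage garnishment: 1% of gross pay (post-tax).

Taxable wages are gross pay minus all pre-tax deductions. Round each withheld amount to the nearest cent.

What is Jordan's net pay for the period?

Traditional 401(k): $4,485.11 × 0.04 = $179.40
Taxable wages = $4,485.11 − $179.40 = $4,305.71
Federal income tax: $4,305.71 × 0.26 = $1,119.48
State withholding: $4,305.71 × 0.02 = $86.11
Local income tax: $4,305.71 × 0.03 = $129.17
Medicare tax: $4,485.11 × 0.0175 = $78.49
SDI: $4,485.11 × 0.018 = $80.73
State unemployment insurance (employee share): $4,485.11 × 0.01 = $44.85
Wage garnishment: $4,485.11 × 0.01 = $44.85
Roth 401(k) contribution: $4,485.11 × 0.04 = $179.40
Dental insurance premium: $187.69
Total deductions = $179.40 + $1,119.48 + $86.11 + $129.17 + $78.49 + $80.73 + $44.85 + $44.85 + $179.40 + $187.69 = $2,130.17
Net pay = $4,485.11 − $2,130.17 = $2,354.94

$2,354.94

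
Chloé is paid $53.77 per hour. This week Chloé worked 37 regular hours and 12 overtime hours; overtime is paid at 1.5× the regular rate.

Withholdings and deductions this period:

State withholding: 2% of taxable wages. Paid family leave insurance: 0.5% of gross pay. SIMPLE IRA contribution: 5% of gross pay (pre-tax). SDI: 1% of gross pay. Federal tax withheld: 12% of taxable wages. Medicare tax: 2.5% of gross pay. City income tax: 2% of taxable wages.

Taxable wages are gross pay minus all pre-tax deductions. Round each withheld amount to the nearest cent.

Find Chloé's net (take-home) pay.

$2,241.67

Regular pay: 37 × $53.77 = $1,989.49
Overtime pay: 12 × $53.77 × 1.5 = $967.86
Gross pay = $1,989.49 + $967.86 = $2,957.35
SIMPLE IRA contribution: $2,957.35 × 0.05 = $147.87
Taxable wages = $2,957.35 − $147.87 = $2,809.48
State withholding: $2,809.48 × 0.02 = $56.19
City income tax: $2,809.48 × 0.02 = $56.19
Federal tax withheld: $2,809.48 × 0.12 = $337.14
Medicare tax: $2,957.35 × 0.025 = $73.93
SDI: $2,957.35 × 0.01 = $29.57
Paid family leave insurance: $2,957.35 × 0.005 = $14.79
Total deductions = $147.87 + $56.19 + $56.19 + $337.14 + $73.93 + $29.57 + $14.79 = $715.68
Net pay = $2,957.35 − $715.68 = $2,241.67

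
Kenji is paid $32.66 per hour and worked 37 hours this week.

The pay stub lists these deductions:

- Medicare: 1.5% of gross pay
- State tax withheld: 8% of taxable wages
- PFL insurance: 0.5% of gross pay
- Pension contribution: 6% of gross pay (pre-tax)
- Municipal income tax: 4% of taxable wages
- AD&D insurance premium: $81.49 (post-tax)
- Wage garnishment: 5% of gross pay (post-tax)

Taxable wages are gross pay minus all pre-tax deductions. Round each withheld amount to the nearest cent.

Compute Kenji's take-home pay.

$833.52

Gross pay: 37 × $32.66 = $1,208.42
Pension contribution: $1,208.42 × 0.06 = $72.51
Taxable wages = $1,208.42 − $72.51 = $1,135.91
State tax withheld: $1,135.91 × 0.08 = $90.87
Municipal income tax: $1,135.91 × 0.04 = $45.44
PFL insurance: $1,208.42 × 0.005 = $6.04
Medicare: $1,208.42 × 0.015 = $18.13
AD&D insurance premium: $81.49
Wage garnishment: $1,208.42 × 0.05 = $60.42
Total deductions = $72.51 + $90.87 + $45.44 + $6.04 + $18.13 + $81.49 + $60.42 = $374.90
Net pay = $1,208.42 − $374.90 = $833.52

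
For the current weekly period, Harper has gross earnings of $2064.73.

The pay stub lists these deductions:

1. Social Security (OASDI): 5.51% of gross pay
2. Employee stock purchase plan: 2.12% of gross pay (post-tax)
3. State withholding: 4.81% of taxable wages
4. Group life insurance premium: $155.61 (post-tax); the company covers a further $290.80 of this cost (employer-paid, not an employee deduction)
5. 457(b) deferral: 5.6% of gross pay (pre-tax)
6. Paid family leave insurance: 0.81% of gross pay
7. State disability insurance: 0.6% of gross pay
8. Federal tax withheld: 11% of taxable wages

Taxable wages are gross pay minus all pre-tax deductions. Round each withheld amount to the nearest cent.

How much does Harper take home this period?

$1298.70

457(b) deferral: $2064.73 × 0.056 = $115.62
Taxable wages = $2064.73 − $115.62 = $1949.11
Federal tax withheld: $1949.11 × 0.11 = $214.40
State withholding: $1949.11 × 0.0481 = $93.75
Social Security (OASDI): $2064.73 × 0.0551 = $113.77
State disability insurance: $2064.73 × 0.006 = $12.39
Paid family leave insurance: $2064.73 × 0.0081 = $16.72
Employee stock purchase plan: $2064.73 × 0.0212 = $43.77
Group life insurance premium: $155.61
(Employer's $290.80 toward group life insurance premium is not withheld from the employee.)
Total deductions = $115.62 + $214.40 + $93.75 + $113.77 + $12.39 + $16.72 + $43.77 + $155.61 = $766.03
Net pay = $2064.73 − $766.03 = $1298.70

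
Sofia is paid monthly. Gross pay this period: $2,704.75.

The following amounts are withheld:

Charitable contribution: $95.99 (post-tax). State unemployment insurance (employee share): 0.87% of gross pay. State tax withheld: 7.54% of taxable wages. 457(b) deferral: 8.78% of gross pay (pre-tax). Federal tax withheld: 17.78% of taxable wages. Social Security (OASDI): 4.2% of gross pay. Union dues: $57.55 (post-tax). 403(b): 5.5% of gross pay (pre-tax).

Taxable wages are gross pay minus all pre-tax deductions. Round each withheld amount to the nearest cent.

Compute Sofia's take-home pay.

$1,440.79

457(b) deferral: $2,704.75 × 0.0878 = $237.48
403(b): $2,704.75 × 0.055 = $148.76
Pre-tax total = $237.48 + $148.76 = $386.24
Taxable wages = $2,704.75 − $386.24 = $2,318.51
Federal tax withheld: $2,318.51 × 0.1778 = $412.23
State tax withheld: $2,318.51 × 0.0754 = $174.82
Social Security (OASDI): $2,704.75 × 0.042 = $113.60
State unemployment insurance (employee share): $2,704.75 × 0.0087 = $23.53
Union dues: $57.55
Charitable contribution: $95.99
Total deductions = $237.48 + $148.76 + $412.23 + $174.82 + $113.60 + $23.53 + $57.55 + $95.99 = $1,263.96
Net pay = $2,704.75 − $1,263.96 = $1,440.79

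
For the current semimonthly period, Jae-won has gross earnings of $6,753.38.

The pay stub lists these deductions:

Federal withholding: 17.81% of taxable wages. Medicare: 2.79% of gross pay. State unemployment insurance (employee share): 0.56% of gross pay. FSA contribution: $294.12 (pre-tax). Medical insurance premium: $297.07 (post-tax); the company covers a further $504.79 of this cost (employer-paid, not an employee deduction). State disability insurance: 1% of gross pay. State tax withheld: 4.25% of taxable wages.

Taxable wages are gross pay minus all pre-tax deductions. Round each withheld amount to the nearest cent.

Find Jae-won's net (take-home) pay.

FSA contribution: $294.12
Taxable wages = $6,753.38 − $294.12 = $6,459.26
State tax withheld: $6,459.26 × 0.0425 = $274.52
Federal withholding: $6,459.26 × 0.1781 = $1,150.39
State disability insurance: $6,753.38 × 0.01 = $67.53
Medicare: $6,753.38 × 0.0279 = $188.42
State unemployment insurance (employee share): $6,753.38 × 0.0056 = $37.82
Medical insurance premium: $297.07
(Employer's $504.79 toward medical insurance premium is not withheld from the employee.)
Total deductions = $294.12 + $274.52 + $1,150.39 + $67.53 + $188.42 + $37.82 + $297.07 = $2,309.87
Net pay = $6,753.38 − $2,309.87 = $4,443.51

$4,443.51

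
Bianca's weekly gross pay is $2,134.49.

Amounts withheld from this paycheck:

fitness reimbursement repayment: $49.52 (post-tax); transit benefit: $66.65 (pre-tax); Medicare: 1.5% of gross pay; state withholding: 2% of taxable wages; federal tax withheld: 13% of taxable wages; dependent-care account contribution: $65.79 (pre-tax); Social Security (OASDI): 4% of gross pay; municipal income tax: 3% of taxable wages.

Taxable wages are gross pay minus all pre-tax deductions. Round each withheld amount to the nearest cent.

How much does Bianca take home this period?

$1,474.76

Dependent-care account contribution: $65.79
Transit benefit: $66.65
Pre-tax total = $65.79 + $66.65 = $132.44
Taxable wages = $2,134.49 − $132.44 = $2,002.05
Federal tax withheld: $2,002.05 × 0.13 = $260.27
State withholding: $2,002.05 × 0.02 = $40.04
Municipal income tax: $2,002.05 × 0.03 = $60.06
Social Security (OASDI): $2,134.49 × 0.04 = $85.38
Medicare: $2,134.49 × 0.015 = $32.02
Fitness reimbursement repayment: $49.52
Total deductions = $65.79 + $66.65 + $260.27 + $40.04 + $60.06 + $85.38 + $32.02 + $49.52 = $659.73
Net pay = $2,134.49 − $659.73 = $1,474.76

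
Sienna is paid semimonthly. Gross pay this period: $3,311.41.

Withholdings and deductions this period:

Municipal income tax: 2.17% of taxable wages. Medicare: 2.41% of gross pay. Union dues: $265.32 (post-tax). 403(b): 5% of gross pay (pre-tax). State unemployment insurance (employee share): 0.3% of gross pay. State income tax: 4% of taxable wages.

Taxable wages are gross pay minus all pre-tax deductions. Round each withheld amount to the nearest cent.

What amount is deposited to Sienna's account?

$2,596.70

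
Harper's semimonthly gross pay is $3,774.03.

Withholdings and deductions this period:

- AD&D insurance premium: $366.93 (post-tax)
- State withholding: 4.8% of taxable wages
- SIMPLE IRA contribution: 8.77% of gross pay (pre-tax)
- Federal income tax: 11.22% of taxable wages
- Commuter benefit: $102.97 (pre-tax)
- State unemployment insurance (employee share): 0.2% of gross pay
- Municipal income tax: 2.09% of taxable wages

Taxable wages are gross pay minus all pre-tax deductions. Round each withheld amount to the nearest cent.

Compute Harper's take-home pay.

SIMPLE IRA contribution: $3,774.03 × 0.0877 = $330.98
Commuter benefit: $102.97
Pre-tax total = $330.98 + $102.97 = $433.95
Taxable wages = $3,774.03 − $433.95 = $3,340.08
Municipal income tax: $3,340.08 × 0.0209 = $69.81
State withholding: $3,340.08 × 0.048 = $160.32
Federal income tax: $3,340.08 × 0.1122 = $374.76
State unemployment insurance (employee share): $3,774.03 × 0.002 = $7.55
AD&D insurance premium: $366.93
Total deductions = $330.98 + $102.97 + $69.81 + $160.32 + $374.76 + $7.55 + $366.93 = $1,413.32
Net pay = $3,774.03 − $1,413.32 = $2,360.71

$2,360.71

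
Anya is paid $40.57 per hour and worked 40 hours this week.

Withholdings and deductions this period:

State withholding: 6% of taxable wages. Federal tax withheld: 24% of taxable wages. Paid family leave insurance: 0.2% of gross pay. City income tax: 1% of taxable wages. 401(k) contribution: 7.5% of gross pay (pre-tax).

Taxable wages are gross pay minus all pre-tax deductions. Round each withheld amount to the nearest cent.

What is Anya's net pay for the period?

$1,032.50

Gross pay: 40 × $40.57 = $1,622.80
401(k) contribution: $1,622.80 × 0.075 = $121.71
Taxable wages = $1,622.80 − $121.71 = $1,501.09
State withholding: $1,501.09 × 0.06 = $90.07
Federal tax withheld: $1,501.09 × 0.24 = $360.26
City income tax: $1,501.09 × 0.01 = $15.01
Paid family leave insurance: $1,622.80 × 0.002 = $3.25
Total deductions = $121.71 + $90.07 + $360.26 + $15.01 + $3.25 = $590.30
Net pay = $1,622.80 − $590.30 = $1,032.50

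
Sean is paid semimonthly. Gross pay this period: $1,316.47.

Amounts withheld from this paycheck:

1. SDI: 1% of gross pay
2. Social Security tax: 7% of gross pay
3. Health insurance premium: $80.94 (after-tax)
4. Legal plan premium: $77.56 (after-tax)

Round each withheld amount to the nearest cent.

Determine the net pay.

SDI: $1,316.47 × 0.01 = $13.16
Social Security tax: $1,316.47 × 0.07 = $92.15
Legal plan premium: $77.56
Health insurance premium: $80.94
Total deductions = $13.16 + $92.15 + $77.56 + $80.94 = $263.81
Net pay = $1,316.47 − $263.81 = $1,052.66

$1,052.66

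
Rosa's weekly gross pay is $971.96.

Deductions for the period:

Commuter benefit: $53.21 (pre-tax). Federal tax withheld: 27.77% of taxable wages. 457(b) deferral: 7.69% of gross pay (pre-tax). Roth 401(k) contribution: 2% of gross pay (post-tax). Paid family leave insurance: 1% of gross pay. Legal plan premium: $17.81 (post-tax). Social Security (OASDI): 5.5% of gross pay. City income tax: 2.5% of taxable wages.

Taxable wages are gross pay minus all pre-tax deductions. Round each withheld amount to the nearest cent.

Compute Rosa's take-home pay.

457(b) deferral: $971.96 × 0.0769 = $74.74
Commuter benefit: $53.21
Pre-tax total = $74.74 + $53.21 = $127.95
Taxable wages = $971.96 − $127.95 = $844.01
Federal tax withheld: $844.01 × 0.2777 = $234.38
City income tax: $844.01 × 0.025 = $21.10
Paid family leave insurance: $971.96 × 0.01 = $9.72
Social Security (OASDI): $971.96 × 0.055 = $53.46
Legal plan premium: $17.81
Roth 401(k) contribution: $971.96 × 0.02 = $19.44
Total deductions = $74.74 + $53.21 + $234.38 + $21.10 + $9.72 + $53.46 + $17.81 + $19.44 = $483.86
Net pay = $971.96 − $483.86 = $488.10

$488.10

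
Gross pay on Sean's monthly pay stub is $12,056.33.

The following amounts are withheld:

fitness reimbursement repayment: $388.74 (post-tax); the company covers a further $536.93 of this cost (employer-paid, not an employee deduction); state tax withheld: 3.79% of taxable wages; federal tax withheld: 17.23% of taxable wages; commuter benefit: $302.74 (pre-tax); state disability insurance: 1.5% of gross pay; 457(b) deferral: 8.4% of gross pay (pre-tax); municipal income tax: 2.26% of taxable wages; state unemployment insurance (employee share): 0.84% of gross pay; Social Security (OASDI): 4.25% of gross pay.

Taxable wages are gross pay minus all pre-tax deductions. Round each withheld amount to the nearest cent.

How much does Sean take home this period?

$7,057.15

Commuter benefit: $302.74
457(b) deferral: $12,056.33 × 0.084 = $1,012.73
Pre-tax total = $302.74 + $1,012.73 = $1,315.47
Taxable wages = $12,056.33 − $1,315.47 = $10,740.86
Municipal income tax: $10,740.86 × 0.0226 = $242.74
State tax withheld: $10,740.86 × 0.0379 = $407.08
Federal tax withheld: $10,740.86 × 0.1723 = $1,850.65
State disability insurance: $12,056.33 × 0.015 = $180.84
State unemployment insurance (employee share): $12,056.33 × 0.0084 = $101.27
Social Security (OASDI): $12,056.33 × 0.0425 = $512.39
Fitness reimbursement repayment: $388.74
(Employer's $536.93 toward fitness reimbursement repayment is not withheld from the employee.)
Total deductions = $302.74 + $1,012.73 + $242.74 + $407.08 + $1,850.65 + $180.84 + $101.27 + $512.39 + $388.74 = $4,999.18
Net pay = $12,056.33 − $4,999.18 = $7,057.15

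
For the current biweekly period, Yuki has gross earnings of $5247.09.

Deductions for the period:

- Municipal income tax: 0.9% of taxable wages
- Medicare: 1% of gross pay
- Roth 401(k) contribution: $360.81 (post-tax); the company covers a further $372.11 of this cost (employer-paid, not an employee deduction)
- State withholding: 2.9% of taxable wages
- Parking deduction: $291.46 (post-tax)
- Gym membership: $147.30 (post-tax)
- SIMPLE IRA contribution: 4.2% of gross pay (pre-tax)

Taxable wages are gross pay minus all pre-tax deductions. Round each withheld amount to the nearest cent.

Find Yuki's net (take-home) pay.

$3983.66

SIMPLE IRA contribution: $5247.09 × 0.042 = $220.38
Taxable wages = $5247.09 − $220.38 = $5026.71
Municipal income tax: $5026.71 × 0.009 = $45.24
State withholding: $5026.71 × 0.029 = $145.77
Medicare: $5247.09 × 0.01 = $52.47
Roth 401(k) contribution: $360.81
Parking deduction: $291.46
Gym membership: $147.30
(Employer's $372.11 toward Roth 401(k) contribution is not withheld from the employee.)
Total deductions = $220.38 + $45.24 + $145.77 + $52.47 + $360.81 + $291.46 + $147.30 = $1263.43
Net pay = $5247.09 − $1263.43 = $3983.66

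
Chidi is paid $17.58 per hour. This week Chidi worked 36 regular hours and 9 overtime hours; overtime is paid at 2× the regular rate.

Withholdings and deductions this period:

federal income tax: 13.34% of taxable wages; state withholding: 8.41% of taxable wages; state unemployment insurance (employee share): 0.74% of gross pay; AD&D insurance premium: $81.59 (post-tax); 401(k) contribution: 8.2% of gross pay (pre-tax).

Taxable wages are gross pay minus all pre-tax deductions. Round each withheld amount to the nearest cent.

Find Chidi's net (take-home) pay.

Regular pay: 36 × $17.58 = $632.88
Overtime pay: 9 × $17.58 × 2 = $316.44
Gross pay = $632.88 + $316.44 = $949.32
401(k) contribution: $949.32 × 0.082 = $77.84
Taxable wages = $949.32 − $77.84 = $871.48
State withholding: $871.48 × 0.0841 = $73.29
Federal income tax: $871.48 × 0.1334 = $116.26
State unemployment insurance (employee share): $949.32 × 0.0074 = $7.02
AD&D insurance premium: $81.59
Total deductions = $77.84 + $73.29 + $116.26 + $7.02 + $81.59 = $356.00
Net pay = $949.32 − $356.00 = $593.32

$593.32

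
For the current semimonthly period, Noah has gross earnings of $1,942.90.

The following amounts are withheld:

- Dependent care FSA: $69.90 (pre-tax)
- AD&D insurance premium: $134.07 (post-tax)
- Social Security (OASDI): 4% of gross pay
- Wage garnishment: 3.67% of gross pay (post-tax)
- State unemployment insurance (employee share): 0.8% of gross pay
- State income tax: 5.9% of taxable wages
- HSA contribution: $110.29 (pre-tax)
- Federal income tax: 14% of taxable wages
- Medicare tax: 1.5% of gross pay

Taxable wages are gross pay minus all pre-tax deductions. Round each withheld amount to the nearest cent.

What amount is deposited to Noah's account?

$1,084.16

Dependent care FSA: $69.90
HSA contribution: $110.29
Pre-tax total = $69.90 + $110.29 = $180.19
Taxable wages = $1,942.90 − $180.19 = $1,762.71
State income tax: $1,762.71 × 0.059 = $104.00
Federal income tax: $1,762.71 × 0.14 = $246.78
Social Security (OASDI): $1,942.90 × 0.04 = $77.72
State unemployment insurance (employee share): $1,942.90 × 0.008 = $15.54
Medicare tax: $1,942.90 × 0.015 = $29.14
Wage garnishment: $1,942.90 × 0.0367 = $71.30
AD&D insurance premium: $134.07
Total deductions = $69.90 + $110.29 + $104.00 + $246.78 + $77.72 + $15.54 + $29.14 + $71.30 + $134.07 = $858.74
Net pay = $1,942.90 − $858.74 = $1,084.16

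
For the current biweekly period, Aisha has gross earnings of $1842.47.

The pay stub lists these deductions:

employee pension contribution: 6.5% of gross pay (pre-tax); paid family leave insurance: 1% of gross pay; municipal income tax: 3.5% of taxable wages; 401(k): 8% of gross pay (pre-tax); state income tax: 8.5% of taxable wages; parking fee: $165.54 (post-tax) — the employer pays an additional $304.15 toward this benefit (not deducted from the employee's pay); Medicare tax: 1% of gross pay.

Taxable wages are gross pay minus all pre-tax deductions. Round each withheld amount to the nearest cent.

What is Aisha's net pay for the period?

401(k): $1842.47 × 0.08 = $147.40
Employee pension contribution: $1842.47 × 0.065 = $119.76
Pre-tax total = $147.40 + $119.76 = $267.16
Taxable wages = $1842.47 − $267.16 = $1575.31
State income tax: $1575.31 × 0.085 = $133.90
Municipal income tax: $1575.31 × 0.035 = $55.14
Paid family leave insurance: $1842.47 × 0.01 = $18.42
Medicare tax: $1842.47 × 0.01 = $18.42
Parking fee: $165.54
(Employer's $304.15 toward parking fee is not withheld from the employee.)
Total deductions = $147.40 + $119.76 + $133.90 + $55.14 + $18.42 + $18.42 + $165.54 = $658.58
Net pay = $1842.47 − $658.58 = $1183.89

$1183.89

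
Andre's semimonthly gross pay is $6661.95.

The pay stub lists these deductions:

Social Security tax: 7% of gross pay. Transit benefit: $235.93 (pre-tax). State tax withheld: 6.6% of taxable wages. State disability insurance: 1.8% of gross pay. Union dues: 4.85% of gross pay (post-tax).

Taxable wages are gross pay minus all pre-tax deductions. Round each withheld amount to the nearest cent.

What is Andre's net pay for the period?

Transit benefit: $235.93
Taxable wages = $6661.95 − $235.93 = $6426.02
State tax withheld: $6426.02 × 0.066 = $424.12
Social Security tax: $6661.95 × 0.07 = $466.34
State disability insurance: $6661.95 × 0.018 = $119.92
Union dues: $6661.95 × 0.0485 = $323.10
Total deductions = $235.93 + $424.12 + $466.34 + $119.92 + $323.10 = $1569.41
Net pay = $6661.95 − $1569.41 = $5092.54

$5092.54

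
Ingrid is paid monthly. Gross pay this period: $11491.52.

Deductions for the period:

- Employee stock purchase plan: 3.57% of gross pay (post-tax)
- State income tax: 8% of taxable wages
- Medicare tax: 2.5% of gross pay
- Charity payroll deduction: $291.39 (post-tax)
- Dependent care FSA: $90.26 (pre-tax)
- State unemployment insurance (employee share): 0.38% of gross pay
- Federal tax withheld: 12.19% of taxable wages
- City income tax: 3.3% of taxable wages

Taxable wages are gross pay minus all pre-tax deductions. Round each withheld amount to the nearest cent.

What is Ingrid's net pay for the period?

$7690.51

Dependent care FSA: $90.26
Taxable wages = $11491.52 − $90.26 = $11401.26
City income tax: $11401.26 × 0.033 = $376.24
State income tax: $11401.26 × 0.08 = $912.10
Federal tax withheld: $11401.26 × 0.1219 = $1389.81
State unemployment insurance (employee share): $11491.52 × 0.0038 = $43.67
Medicare tax: $11491.52 × 0.025 = $287.29
Employee stock purchase plan: $11491.52 × 0.0357 = $410.25
Charity payroll deduction: $291.39
Total deductions = $90.26 + $376.24 + $912.10 + $1389.81 + $43.67 + $287.29 + $410.25 + $291.39 = $3801.01
Net pay = $11491.52 − $3801.01 = $7690.51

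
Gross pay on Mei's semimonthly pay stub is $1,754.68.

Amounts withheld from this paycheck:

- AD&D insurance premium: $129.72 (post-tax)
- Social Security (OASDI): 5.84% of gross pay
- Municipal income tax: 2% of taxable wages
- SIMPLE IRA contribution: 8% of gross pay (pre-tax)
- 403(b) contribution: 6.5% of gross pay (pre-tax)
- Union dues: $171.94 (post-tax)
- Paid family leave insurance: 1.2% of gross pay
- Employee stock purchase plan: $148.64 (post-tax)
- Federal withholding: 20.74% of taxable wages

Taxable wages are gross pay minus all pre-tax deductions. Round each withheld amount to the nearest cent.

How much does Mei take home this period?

$585.27

SIMPLE IRA contribution: $1,754.68 × 0.08 = $140.37
403(b) contribution: $1,754.68 × 0.065 = $114.05
Pre-tax total = $140.37 + $114.05 = $254.42
Taxable wages = $1,754.68 − $254.42 = $1,500.26
Municipal income tax: $1,500.26 × 0.02 = $30.01
Federal withholding: $1,500.26 × 0.2074 = $311.15
Social Security (OASDI): $1,754.68 × 0.0584 = $102.47
Paid family leave insurance: $1,754.68 × 0.012 = $21.06
Union dues: $171.94
AD&D insurance premium: $129.72
Employee stock purchase plan: $148.64
Total deductions = $140.37 + $114.05 + $30.01 + $311.15 + $102.47 + $21.06 + $171.94 + $129.72 + $148.64 = $1,169.41
Net pay = $1,754.68 − $1,169.41 = $585.27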